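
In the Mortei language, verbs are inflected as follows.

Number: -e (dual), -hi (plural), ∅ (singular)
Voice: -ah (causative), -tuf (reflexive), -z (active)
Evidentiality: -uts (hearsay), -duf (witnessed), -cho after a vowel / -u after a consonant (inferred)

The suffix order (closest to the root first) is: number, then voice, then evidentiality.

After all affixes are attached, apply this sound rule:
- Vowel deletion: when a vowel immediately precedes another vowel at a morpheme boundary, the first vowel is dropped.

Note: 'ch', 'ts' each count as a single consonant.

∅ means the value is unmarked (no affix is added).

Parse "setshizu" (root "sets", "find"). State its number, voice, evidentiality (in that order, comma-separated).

plural, active, inferred

Segment: sets-hi-z-u.
number: -hi → plural.
voice: -z → active.
evidentiality: -cho/u → inferred.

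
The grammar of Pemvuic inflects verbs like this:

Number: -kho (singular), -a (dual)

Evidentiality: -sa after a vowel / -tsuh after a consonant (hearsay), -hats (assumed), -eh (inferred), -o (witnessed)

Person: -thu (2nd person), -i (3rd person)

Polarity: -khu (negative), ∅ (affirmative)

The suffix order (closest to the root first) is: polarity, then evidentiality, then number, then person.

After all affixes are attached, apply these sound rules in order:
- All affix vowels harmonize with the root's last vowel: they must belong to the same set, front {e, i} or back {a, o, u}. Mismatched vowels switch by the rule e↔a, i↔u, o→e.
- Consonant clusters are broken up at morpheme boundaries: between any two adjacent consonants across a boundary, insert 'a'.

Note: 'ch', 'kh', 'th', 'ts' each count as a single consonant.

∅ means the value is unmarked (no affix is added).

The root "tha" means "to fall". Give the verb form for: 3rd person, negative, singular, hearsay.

Attach polarity negative -khu → thakhu.
Attach evidentiality hearsay -sa (after vowel 'u') → thakhusa.
Attach number singular -kho → thakhusakho.
Attach person 3rd person -i → thakhusakhoi.
Apply vowel harmony: thakhusakhoi → thakhusakhou.
Epenthesis: no change.

thakhusakhou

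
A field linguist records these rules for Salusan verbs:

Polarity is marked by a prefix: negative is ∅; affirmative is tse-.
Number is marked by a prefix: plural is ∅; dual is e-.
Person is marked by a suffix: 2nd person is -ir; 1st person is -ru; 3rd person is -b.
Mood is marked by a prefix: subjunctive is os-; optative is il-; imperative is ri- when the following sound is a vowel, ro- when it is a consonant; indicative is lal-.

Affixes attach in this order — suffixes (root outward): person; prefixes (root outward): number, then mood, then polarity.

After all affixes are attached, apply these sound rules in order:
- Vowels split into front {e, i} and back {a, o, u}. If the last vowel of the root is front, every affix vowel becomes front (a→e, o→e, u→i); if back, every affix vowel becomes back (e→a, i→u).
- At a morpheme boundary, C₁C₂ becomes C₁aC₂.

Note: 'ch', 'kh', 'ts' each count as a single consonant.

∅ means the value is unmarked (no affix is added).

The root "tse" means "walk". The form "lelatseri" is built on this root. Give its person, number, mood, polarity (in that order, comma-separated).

Segment: lal-tse-ru.
person: -ru → 1st person.
number: ∅ → plural.
mood: lal- → indicative.
polarity: ∅ → negative.

1st person, plural, indicative, negative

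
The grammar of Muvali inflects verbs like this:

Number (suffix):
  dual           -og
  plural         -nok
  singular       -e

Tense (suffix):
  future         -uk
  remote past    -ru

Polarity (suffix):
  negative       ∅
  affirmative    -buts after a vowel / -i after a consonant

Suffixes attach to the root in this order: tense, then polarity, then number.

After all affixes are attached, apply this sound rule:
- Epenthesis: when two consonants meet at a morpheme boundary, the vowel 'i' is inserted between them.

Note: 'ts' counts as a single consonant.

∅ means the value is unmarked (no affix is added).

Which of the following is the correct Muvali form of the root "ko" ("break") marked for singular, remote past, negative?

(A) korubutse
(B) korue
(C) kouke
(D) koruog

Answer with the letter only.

Attach tense remote past -ru → koru.
polarity = negative: zero marking, form stays koru.
Attach number singular -e → korue.
Epenthesis: no change.
So the correct form is korue, option (B).
(D) koruog is wrong: it uses dual instead of singular for number.
(C) kouke is wrong: it uses future instead of remote past for tense.
(A) korubutse is wrong: it uses affirmative instead of negative for polarity.

B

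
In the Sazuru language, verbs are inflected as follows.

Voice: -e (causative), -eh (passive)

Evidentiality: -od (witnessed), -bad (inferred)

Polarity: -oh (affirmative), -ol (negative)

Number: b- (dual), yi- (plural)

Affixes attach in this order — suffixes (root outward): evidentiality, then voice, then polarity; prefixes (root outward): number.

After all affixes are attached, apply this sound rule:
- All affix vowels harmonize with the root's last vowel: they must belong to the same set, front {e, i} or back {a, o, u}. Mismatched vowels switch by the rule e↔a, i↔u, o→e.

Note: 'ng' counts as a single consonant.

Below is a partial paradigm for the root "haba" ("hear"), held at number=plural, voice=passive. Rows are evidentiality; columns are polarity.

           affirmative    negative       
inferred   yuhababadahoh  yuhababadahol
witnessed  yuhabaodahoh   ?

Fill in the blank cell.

Attach evidentiality witnessed -od → habaod.
Attach number plural yi- → yihabaod.
Attach voice passive -eh → yihabaodeh.
Attach polarity negative -ol → yihabaodehol.
Apply vowel harmony: yihabaodehol → yuhabaodahol.

yuhabaodahol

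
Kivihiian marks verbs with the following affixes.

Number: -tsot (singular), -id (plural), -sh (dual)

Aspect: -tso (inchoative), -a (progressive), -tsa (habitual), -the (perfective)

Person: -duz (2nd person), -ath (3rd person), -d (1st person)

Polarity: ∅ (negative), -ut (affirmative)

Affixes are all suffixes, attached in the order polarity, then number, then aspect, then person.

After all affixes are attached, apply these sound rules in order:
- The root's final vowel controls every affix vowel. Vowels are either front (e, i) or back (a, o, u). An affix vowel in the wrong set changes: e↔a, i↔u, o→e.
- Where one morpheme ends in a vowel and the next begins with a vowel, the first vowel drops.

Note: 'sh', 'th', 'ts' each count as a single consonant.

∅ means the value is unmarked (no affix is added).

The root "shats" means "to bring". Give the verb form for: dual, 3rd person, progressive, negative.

shatsshath

polarity = negative: zero marking, form stays shats.
Attach number dual -sh → shatssh.
Attach aspect progressive -a → shatssha.
Attach person 3rd person -ath → shatsshaath.
Vowel harmony: no change.
Apply vowel deletion: shatsshaath → shatsshath.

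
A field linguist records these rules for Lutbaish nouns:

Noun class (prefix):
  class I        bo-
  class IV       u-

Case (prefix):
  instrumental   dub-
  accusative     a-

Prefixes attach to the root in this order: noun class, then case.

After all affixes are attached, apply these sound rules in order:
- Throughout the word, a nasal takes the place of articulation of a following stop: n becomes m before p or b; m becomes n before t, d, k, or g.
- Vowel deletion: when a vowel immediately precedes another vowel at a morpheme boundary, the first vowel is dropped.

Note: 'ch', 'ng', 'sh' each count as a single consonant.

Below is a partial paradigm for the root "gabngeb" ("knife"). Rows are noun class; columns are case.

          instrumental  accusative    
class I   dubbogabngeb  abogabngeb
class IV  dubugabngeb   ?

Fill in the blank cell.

ugabngeb

Attach noun class class IV u- → ugabngeb.
Attach case accusative a- → augabngeb.
Nasal assimilation: no change.
Apply vowel deletion: augabngeb → ugabngeb.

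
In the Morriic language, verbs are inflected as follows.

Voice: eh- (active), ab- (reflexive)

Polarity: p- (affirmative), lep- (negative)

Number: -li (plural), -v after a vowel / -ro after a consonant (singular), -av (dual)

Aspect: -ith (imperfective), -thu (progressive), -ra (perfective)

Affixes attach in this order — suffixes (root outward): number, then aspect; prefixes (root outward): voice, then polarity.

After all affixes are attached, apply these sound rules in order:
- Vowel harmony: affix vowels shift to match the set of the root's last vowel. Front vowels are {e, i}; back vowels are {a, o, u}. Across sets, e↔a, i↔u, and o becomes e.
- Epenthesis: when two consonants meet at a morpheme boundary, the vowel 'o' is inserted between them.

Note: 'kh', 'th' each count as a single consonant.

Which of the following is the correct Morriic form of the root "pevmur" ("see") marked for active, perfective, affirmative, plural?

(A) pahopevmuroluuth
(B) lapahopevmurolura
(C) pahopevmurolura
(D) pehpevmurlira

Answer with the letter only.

C

Attach number plural -li → pevmurli.
Attach voice active eh- → ehpevmurli.
Attach polarity affirmative p- → pehpevmurli.
Attach aspect perfective -ra → pehpevmurlira.
Apply vowel harmony: pehpevmurlira → pahpevmurlura.
Apply epenthesis: pahpevmurlura → pahopevmurolura.
So the correct form is pahopevmurolura, option (C).
(B) lapahopevmurolura is wrong: it uses negative instead of affirmative for polarity.
(D) pehpevmurlira is wrong: it fails to apply the sound rule(s).
(A) pahopevmuroluuth is wrong: it uses imperfective instead of perfective for aspect.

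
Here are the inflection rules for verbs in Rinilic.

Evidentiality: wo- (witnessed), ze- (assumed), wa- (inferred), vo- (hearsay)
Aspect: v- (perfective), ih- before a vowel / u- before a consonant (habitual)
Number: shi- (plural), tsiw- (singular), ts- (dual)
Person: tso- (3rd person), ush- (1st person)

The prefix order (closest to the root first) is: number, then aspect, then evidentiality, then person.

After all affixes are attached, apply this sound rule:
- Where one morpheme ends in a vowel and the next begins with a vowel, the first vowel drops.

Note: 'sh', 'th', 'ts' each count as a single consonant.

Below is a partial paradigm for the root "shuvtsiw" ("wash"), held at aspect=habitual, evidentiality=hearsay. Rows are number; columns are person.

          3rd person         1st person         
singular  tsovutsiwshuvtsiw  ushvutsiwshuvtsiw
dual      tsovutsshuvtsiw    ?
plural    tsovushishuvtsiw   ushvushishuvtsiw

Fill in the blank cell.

ushvutsshuvtsiw

Attach number dual ts- → tsshuvtsiw.
Attach aspect habitual u- (before consonant 'ts') → utsshuvtsiw.
Attach evidentiality hearsay vo- → voutsshuvtsiw.
Attach person 1st person ush- → ushvoutsshuvtsiw.
Apply vowel deletion: ushvoutsshuvtsiw → ushvutsshuvtsiw.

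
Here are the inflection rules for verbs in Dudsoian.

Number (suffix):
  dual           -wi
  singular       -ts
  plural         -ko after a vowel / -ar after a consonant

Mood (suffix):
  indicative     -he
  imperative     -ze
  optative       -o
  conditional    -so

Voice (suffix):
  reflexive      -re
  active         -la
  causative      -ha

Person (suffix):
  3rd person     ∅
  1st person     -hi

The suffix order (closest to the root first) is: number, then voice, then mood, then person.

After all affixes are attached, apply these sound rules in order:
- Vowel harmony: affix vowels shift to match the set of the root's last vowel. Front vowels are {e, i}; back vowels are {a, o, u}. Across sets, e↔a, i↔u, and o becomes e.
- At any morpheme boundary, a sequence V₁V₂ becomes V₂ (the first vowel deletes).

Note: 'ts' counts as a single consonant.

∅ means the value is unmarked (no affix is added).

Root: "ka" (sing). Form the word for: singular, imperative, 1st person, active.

katslazahu

Attach number singular -ts → kats.
Attach voice active -la → katsla.
Attach mood imperative -ze → katslaze.
Attach person 1st person -hi → katslazehi.
Apply vowel harmony: katslazehi → katslazahu.
Vowel deletion: no change.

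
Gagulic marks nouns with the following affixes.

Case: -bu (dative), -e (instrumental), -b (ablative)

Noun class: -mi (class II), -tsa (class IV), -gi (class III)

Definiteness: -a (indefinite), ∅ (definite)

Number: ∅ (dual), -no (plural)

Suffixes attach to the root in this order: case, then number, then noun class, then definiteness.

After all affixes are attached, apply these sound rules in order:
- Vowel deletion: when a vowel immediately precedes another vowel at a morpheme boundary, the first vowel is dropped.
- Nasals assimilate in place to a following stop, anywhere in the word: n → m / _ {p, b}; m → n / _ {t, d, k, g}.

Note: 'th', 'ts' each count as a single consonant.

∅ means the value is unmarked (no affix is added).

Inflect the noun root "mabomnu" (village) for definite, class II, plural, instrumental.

mabomnenomi

Attach case instrumental -e → mabomnue.
Attach number plural -no → mabomnueno.
Attach noun class class II -mi → mabomnuenomi.
definiteness = definite: zero marking, form stays mabomnuenomi.
Apply vowel deletion: mabomnuenomi → mabomnenomi.
Nasal assimilation: no change.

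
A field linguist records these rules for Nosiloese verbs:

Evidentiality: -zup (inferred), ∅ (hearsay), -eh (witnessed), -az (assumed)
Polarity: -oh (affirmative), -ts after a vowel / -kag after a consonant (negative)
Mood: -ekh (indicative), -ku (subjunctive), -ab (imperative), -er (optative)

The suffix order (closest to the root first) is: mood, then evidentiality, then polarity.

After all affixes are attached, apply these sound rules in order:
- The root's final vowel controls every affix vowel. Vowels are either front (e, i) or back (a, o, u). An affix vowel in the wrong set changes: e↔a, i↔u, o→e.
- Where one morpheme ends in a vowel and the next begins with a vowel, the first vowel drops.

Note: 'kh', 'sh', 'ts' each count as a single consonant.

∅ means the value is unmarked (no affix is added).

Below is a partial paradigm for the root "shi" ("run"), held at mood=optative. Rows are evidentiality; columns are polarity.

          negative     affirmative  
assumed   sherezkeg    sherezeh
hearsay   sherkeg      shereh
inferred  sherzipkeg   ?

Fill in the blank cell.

Attach mood optative -er → shier.
Attach evidentiality inferred -zup → shierzup.
Attach polarity affirmative -oh → shierzupoh.
Apply vowel harmony: shierzupoh → shierzipeh.
Apply vowel deletion: shierzipeh → sherzipeh.

sherzipeh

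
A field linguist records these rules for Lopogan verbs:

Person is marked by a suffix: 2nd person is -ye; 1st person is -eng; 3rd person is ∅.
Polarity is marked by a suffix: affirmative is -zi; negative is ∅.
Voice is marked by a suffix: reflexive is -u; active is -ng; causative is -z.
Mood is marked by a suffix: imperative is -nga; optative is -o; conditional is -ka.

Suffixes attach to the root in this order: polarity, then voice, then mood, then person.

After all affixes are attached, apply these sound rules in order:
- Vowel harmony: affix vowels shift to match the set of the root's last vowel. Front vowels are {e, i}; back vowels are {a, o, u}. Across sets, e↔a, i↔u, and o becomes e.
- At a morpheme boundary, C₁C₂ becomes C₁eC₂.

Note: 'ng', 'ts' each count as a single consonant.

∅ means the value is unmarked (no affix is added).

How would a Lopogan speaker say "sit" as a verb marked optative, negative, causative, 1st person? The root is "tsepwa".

polarity = negative: zero marking, form stays tsepwa.
Attach voice causative -z → tsepwaz.
Attach mood optative -o → tsepwazo.
Attach person 1st person -eng → tsepwazoeng.
Apply vowel harmony: tsepwazoeng → tsepwazoang.
Epenthesis: no change.

tsepwazoang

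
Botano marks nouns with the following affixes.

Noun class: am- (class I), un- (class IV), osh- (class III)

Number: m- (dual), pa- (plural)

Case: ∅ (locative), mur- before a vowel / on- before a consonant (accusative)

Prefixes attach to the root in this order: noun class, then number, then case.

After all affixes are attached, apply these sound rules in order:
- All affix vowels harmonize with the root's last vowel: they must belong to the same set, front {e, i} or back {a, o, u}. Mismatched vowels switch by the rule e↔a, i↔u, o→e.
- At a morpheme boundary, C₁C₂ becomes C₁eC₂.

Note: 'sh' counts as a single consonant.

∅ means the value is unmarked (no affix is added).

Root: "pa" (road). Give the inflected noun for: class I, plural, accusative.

onepaamepa

Attach noun class class I am- → ampa.
Attach number plural pa- → paampa.
Attach case accusative on- (before consonant 'p') → onpaampa.
Vowel harmony: no change.
Apply epenthesis: onpaampa → onepaamepa.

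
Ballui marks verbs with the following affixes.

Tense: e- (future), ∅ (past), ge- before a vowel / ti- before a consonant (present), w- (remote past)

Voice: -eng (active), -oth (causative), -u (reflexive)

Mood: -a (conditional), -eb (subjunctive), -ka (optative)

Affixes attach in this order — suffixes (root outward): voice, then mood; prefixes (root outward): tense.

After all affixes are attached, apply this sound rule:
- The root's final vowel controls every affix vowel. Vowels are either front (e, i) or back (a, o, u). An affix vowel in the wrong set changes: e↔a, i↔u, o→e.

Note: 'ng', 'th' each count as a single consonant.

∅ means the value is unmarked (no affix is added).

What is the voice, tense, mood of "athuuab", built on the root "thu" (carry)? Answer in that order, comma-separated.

reflexive, future, subjunctive

Segment: e-thu-u-eb.
voice: -u → reflexive.
tense: e- → future.
mood: -eb → subjunctive.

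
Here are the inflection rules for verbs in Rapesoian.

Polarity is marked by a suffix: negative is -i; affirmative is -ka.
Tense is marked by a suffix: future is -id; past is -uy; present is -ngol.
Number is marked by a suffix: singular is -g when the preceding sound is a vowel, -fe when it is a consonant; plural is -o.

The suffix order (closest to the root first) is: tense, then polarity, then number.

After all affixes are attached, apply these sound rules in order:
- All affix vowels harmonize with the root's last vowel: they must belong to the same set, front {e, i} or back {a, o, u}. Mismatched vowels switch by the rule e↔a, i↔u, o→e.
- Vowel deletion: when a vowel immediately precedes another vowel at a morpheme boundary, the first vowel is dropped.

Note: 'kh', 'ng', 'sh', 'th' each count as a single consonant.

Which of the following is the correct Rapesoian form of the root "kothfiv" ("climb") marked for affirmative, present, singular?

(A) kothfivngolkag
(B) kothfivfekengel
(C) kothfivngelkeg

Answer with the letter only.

C

Attach tense present -ngol → kothfivngol.
Attach polarity affirmative -ka → kothfivngolka.
Attach number singular -g (after vowel 'a') → kothfivngolkag.
Apply vowel harmony: kothfivngolkag → kothfivngelkeg.
Vowel deletion: no change.
So the correct form is kothfivngelkeg, option (C).
(A) kothfivngolkag is wrong: it fails to apply the sound rule(s).
(B) kothfivfekengel is wrong: it has the affixes in the wrong order.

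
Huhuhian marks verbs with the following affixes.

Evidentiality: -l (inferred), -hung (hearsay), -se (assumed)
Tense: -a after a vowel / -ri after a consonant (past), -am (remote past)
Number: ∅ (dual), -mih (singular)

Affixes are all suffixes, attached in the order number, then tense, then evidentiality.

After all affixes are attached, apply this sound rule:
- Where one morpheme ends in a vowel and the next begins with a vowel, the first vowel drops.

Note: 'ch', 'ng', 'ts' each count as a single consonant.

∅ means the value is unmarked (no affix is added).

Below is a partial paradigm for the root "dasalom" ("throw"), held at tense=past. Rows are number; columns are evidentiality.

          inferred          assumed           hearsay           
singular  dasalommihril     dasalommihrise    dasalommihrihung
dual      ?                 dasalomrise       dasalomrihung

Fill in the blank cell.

dasalomril

number = dual: zero marking, form stays dasalom.
Attach tense past -ri (after consonant 'm') → dasalomri.
Attach evidentiality inferred -l → dasalomril.
Vowel deletion: no change.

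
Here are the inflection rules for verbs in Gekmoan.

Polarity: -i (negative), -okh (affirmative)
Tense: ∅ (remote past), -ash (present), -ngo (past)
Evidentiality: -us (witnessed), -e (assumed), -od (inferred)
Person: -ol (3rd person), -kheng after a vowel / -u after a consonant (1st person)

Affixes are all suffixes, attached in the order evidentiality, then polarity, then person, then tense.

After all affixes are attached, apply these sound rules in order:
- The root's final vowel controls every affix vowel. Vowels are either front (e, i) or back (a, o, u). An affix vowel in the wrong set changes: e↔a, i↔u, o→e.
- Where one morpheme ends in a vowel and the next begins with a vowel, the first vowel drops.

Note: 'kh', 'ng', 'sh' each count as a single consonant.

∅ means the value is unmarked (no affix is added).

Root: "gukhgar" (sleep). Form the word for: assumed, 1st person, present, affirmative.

Attach evidentiality assumed -e → gukhgare.
Attach polarity affirmative -okh → gukhgareokh.
Attach person 1st person -u (after consonant 'kh') → gukhgareokhu.
Attach tense present -ash → gukhgareokhuash.
Apply vowel harmony: gukhgareokhuash → gukhgaraokhuash.
Apply vowel deletion: gukhgaraokhuash → gukhgarokhash.

gukhgarokhash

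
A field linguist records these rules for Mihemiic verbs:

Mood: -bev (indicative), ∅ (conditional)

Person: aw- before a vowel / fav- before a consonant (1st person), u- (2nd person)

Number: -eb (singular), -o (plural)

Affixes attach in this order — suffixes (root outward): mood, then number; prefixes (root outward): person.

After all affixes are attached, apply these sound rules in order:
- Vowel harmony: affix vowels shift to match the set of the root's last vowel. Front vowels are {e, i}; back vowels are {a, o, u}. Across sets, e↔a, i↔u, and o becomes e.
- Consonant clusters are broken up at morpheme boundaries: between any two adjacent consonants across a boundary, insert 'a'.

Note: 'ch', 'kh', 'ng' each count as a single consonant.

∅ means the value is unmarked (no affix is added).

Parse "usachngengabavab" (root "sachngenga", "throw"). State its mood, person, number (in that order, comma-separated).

Segment: u-sachngenga-bev-eb.
mood: -bev → indicative.
person: u- → 2nd person.
number: -eb → singular.

indicative, 2nd person, singular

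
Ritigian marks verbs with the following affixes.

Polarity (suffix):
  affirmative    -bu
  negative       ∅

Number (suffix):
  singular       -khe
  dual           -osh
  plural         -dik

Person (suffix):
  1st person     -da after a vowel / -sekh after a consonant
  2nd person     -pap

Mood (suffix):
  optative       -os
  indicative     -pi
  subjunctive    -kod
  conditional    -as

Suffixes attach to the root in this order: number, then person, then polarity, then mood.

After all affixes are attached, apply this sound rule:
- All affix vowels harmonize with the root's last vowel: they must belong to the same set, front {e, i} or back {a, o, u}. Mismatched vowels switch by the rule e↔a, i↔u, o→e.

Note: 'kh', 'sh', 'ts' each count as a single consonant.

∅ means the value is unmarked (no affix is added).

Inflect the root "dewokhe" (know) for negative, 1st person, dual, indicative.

dewokheeshsekhpi

Attach number dual -osh → dewokheosh.
Attach person 1st person -sekh (after consonant 'sh') → dewokheoshsekh.
polarity = negative: zero marking, form stays dewokheoshsekh.
Attach mood indicative -pi → dewokheoshsekhpi.
Apply vowel harmony: dewokheoshsekhpi → dewokheeshsekhpi.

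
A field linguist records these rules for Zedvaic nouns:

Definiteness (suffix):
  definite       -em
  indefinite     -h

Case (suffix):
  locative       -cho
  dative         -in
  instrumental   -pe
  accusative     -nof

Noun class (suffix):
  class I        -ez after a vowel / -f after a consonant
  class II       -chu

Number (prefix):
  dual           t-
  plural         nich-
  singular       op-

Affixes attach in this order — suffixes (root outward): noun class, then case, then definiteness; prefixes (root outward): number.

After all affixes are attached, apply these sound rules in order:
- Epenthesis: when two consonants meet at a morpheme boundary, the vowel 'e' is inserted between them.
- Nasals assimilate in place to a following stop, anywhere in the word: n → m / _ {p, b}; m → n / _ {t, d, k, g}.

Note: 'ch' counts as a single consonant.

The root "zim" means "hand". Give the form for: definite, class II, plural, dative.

Attach number plural nich- → nichzim.
Attach noun class class II -chu → nichzimchu.
Attach case dative -in → nichzimchuin.
Attach definiteness definite -em → nichzimchuinem.
Apply epenthesis: nichzimchuinem → nichezimechuinem.
Nasal assimilation: no change.

nichezimechuinem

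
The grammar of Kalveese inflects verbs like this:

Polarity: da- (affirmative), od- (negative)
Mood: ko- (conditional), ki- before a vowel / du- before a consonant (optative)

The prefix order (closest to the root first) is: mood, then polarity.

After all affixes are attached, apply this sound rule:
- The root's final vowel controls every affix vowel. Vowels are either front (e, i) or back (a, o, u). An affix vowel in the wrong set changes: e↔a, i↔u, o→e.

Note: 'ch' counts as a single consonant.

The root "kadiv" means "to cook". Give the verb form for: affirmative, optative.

dedikadiv

Attach mood optative du- (before consonant 'k') → dukadiv.
Attach polarity affirmative da- → dadukadiv.
Apply vowel harmony: dadukadiv → dedikadiv.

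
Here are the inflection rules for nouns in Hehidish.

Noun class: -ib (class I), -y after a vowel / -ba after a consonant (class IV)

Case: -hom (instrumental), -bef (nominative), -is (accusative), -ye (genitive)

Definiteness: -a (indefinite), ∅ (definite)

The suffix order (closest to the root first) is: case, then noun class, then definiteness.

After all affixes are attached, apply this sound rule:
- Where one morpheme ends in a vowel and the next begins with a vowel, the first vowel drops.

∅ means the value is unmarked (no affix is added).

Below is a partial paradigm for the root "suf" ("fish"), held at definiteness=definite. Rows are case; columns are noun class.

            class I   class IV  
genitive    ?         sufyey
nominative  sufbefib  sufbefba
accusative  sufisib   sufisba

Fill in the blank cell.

Attach case genitive -ye → sufye.
Attach noun class class I -ib → sufyeib.
definiteness = definite: zero marking, form stays sufyeib.
Apply vowel deletion: sufyeib → sufyib.

sufyib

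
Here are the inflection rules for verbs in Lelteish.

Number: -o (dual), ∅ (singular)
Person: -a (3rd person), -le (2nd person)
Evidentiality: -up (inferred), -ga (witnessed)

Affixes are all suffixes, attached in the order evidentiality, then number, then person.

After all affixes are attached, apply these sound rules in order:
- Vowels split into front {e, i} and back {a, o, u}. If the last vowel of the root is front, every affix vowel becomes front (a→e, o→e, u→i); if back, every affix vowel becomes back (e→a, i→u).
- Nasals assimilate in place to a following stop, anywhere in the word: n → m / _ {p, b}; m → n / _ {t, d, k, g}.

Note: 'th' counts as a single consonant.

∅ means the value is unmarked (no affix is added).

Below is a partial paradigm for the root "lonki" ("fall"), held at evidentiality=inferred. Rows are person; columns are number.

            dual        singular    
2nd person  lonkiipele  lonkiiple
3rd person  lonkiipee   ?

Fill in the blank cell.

lonkiipe

Attach evidentiality inferred -up → lonkiup.
number = singular: zero marking, form stays lonkiup.
Attach person 3rd person -a → lonkiupa.
Apply vowel harmony: lonkiupa → lonkiipe.
Nasal assimilation: no change.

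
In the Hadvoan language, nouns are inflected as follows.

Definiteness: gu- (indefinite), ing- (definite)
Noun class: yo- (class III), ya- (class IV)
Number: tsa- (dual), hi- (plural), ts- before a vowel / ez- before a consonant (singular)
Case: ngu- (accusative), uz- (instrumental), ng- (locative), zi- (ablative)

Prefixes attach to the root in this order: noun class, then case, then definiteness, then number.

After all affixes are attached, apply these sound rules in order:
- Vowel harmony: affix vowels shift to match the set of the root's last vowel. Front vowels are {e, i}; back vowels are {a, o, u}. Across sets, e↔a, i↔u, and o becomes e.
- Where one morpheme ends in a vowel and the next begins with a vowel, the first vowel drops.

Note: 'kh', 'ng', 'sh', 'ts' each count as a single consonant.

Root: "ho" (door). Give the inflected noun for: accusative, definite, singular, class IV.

tsungnguyaho

Attach noun class class IV ya- → yaho.
Attach case accusative ngu- → nguyaho.
Attach definiteness definite ing- → ingnguyaho.
Attach number singular ts- (before vowel 'i') → tsingnguyaho.
Apply vowel harmony: tsingnguyaho → tsungnguyaho.
Vowel deletion: no change.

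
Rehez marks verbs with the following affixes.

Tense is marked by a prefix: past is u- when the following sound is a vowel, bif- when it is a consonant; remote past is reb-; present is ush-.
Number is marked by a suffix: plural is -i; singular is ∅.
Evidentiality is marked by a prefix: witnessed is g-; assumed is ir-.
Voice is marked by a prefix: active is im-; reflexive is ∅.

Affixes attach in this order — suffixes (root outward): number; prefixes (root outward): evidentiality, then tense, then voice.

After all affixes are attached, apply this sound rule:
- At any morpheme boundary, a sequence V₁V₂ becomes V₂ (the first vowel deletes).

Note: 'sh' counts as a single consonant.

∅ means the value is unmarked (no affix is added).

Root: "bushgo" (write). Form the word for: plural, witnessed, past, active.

Attach evidentiality witnessed g- → gbushgo.
Attach number plural -i → gbushgoi.
Attach tense past bif- (before consonant 'g') → bifgbushgoi.
Attach voice active im- → imbifgbushgoi.
Apply vowel deletion: imbifgbushgoi → imbifgbushgi.

imbifgbushgi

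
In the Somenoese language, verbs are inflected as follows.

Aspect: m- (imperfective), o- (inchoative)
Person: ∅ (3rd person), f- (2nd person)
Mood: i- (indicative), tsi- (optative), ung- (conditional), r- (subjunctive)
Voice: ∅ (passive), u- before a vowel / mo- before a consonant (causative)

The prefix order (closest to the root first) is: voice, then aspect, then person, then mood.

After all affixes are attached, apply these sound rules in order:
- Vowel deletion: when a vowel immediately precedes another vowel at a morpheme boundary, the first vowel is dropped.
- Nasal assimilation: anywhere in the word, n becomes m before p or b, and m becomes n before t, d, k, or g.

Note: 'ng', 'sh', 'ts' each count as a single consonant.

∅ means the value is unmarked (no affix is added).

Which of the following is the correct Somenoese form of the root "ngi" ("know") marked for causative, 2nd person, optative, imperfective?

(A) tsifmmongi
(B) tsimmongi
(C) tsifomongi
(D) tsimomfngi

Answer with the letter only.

A

Attach voice causative mo- (before consonant 'ng') → mongi.
Attach aspect imperfective m- → mmongi.
Attach person 2nd person f- → fmmongi.
Attach mood optative tsi- → tsifmmongi.
Vowel deletion: no change.
Nasal assimilation: no change.
So the correct form is tsifmmongi, option (A).
(D) tsimomfngi is wrong: it has the affixes in the wrong order.
(C) tsifomongi is wrong: it uses inchoative instead of imperfective for aspect.
(B) tsimmongi is wrong: it uses 3rd person instead of 2nd person for person.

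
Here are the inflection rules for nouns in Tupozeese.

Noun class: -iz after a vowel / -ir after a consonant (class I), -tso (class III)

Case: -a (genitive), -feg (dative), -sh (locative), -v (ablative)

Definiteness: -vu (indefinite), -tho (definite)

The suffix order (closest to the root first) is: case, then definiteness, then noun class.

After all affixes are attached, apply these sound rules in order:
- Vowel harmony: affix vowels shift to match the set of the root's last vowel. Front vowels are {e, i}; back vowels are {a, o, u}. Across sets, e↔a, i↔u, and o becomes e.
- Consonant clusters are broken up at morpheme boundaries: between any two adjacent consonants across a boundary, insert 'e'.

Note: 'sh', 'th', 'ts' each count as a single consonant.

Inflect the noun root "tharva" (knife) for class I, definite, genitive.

Attach case genitive -a → tharvaa.
Attach definiteness definite -tho → tharvaatho.
Attach noun class class I -iz (after vowel 'o') → tharvaathoiz.
Apply vowel harmony: tharvaathoiz → tharvaathouz.
Epenthesis: no change.

tharvaathouz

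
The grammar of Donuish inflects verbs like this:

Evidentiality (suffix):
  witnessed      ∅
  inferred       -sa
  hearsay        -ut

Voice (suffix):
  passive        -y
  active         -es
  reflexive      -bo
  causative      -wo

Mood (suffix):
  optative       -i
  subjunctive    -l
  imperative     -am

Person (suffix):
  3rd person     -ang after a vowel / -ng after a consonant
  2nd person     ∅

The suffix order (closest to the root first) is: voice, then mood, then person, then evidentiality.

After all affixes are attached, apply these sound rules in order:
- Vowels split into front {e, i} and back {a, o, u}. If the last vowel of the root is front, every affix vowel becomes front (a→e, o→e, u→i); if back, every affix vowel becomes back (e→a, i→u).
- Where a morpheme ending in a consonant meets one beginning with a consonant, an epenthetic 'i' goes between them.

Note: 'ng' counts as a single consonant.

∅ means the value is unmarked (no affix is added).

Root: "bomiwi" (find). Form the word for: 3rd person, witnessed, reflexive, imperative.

bomiwibeeming

Attach voice reflexive -bo → bomiwibo.
Attach mood imperative -am → bomiwiboam.
Attach person 3rd person -ng (after consonant 'm') → bomiwiboamng.
evidentiality = witnessed: zero marking, form stays bomiwiboamng.
Apply vowel harmony: bomiwiboamng → bomiwibeemng.
Apply epenthesis: bomiwibeemng → bomiwibeeming.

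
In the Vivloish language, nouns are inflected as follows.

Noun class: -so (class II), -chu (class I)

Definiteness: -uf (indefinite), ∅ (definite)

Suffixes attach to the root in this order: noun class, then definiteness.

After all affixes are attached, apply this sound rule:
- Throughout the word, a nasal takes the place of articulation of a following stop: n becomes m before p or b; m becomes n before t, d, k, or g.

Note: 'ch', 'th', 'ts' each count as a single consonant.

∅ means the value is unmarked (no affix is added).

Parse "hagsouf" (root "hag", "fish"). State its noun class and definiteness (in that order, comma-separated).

class II, indefinite

Segment: hag-so-uf.
noun class: -so → class II.
definiteness: -uf → indefinite.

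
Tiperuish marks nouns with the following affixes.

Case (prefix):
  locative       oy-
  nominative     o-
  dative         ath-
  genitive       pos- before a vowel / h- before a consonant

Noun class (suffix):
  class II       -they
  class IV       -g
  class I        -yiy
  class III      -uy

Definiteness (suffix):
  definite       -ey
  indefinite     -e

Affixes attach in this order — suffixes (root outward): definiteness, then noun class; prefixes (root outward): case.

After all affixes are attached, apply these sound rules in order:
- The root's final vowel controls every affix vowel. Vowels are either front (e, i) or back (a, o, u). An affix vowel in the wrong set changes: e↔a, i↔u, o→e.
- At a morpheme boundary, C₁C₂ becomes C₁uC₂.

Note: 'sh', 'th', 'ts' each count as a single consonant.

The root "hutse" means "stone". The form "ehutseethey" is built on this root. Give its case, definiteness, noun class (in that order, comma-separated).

Segment: o-hutse-e-they.
case: o- → nominative.
definiteness: -e → indefinite.
noun class: -they → class II.

nominative, indefinite, class II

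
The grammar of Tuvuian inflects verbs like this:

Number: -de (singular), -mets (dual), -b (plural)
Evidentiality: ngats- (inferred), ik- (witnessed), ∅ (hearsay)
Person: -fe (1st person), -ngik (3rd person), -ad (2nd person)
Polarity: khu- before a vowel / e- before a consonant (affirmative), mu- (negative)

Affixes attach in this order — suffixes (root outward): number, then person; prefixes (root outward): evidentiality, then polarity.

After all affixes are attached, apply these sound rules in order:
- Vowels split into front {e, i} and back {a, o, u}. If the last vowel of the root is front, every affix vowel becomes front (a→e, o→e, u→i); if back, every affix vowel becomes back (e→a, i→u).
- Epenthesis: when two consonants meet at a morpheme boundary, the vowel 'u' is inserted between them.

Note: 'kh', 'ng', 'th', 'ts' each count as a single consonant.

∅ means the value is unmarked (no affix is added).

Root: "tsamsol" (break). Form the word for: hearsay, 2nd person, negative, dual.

Attach number dual -mets → tsamsolmets.
evidentiality = hearsay: zero marking, form stays tsamsolmets.
Attach person 2nd person -ad → tsamsolmetsad.
Attach polarity negative mu- → mutsamsolmetsad.
Apply vowel harmony: mutsamsolmetsad → mutsamsolmatsad.
Apply epenthesis: mutsamsolmatsad → mutsamsolumatsad.

mutsamsolumatsad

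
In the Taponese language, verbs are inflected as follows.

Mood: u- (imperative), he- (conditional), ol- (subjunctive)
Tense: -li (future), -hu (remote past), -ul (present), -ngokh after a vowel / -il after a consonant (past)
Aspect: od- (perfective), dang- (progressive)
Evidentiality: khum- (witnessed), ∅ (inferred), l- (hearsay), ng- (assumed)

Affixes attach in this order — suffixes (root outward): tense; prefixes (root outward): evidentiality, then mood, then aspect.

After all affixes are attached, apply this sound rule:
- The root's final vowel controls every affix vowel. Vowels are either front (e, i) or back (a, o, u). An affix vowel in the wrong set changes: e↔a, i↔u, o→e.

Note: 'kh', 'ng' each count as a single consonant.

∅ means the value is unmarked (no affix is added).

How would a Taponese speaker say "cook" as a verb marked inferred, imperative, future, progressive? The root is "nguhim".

evidentiality = inferred: zero marking, form stays nguhim.
Attach mood imperative u- → unguhim.
Attach tense future -li → unguhimli.
Attach aspect progressive dang- → dangunguhimli.
Apply vowel harmony: dangunguhimli → denginguhimli.

denginguhimli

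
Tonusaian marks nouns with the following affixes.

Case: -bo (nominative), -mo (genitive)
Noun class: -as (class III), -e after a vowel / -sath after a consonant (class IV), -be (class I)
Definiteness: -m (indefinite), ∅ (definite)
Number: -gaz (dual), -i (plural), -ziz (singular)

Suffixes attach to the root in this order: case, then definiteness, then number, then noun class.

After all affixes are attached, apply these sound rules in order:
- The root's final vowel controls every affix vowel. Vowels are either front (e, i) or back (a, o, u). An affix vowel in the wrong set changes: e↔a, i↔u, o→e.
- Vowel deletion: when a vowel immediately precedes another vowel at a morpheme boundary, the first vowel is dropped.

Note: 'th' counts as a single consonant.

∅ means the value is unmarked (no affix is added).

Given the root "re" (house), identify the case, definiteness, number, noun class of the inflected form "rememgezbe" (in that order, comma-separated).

genitive, indefinite, dual, class I

Segment: re-mo-m-gaz-be.
case: -mo → genitive.
definiteness: -m → indefinite.
number: -gaz → dual.
noun class: -be → class I.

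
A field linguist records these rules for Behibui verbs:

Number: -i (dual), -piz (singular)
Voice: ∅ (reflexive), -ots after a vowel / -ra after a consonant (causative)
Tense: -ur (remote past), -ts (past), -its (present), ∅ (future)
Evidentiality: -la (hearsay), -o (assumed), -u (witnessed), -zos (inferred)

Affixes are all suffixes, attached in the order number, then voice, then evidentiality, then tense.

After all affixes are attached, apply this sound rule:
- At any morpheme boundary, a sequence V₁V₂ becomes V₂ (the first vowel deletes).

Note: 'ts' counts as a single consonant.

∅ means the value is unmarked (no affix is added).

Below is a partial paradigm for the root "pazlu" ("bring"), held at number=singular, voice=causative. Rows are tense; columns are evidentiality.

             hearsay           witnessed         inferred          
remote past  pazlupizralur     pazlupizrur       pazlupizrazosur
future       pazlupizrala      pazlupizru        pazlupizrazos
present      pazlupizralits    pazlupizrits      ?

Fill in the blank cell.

Attach number singular -piz → pazlupiz.
Attach voice causative -ra (after consonant 'z') → pazlupizra.
Attach evidentiality inferred -zos → pazlupizrazos.
Attach tense present -its → pazlupizrazosits.
Vowel deletion: no change.

pazlupizrazosits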